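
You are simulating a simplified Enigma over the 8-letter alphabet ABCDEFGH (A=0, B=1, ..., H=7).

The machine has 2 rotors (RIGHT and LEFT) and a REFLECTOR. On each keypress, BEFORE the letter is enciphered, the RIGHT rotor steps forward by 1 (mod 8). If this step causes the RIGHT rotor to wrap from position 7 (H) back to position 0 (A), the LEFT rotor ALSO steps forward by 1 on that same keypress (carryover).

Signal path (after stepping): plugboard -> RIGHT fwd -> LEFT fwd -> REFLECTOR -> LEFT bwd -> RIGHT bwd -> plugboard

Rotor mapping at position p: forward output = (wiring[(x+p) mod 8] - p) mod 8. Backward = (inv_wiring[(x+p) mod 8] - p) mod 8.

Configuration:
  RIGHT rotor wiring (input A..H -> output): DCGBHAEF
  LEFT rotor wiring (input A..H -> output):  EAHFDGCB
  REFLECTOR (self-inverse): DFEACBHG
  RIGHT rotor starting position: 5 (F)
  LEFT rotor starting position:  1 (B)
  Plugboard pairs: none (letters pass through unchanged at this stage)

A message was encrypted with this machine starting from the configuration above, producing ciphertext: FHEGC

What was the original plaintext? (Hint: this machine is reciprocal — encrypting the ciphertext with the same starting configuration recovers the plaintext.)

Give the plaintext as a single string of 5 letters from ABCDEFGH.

Answer: HBHAB

Derivation:
Char 1 ('F'): step: R->6, L=1; F->plug->F->R->D->L->C->refl->E->L'->C->R'->H->plug->H
Char 2 ('H'): step: R->7, L=1; H->plug->H->R->F->L->B->refl->F->L'->E->R'->B->plug->B
Char 3 ('E'): step: R->0, L->2 (L advanced); E->plug->E->R->H->L->G->refl->H->L'->F->R'->H->plug->H
Char 4 ('G'): step: R->1, L=2; G->plug->G->R->E->L->A->refl->D->L'->B->R'->A->plug->A
Char 5 ('C'): step: R->2, L=2; C->plug->C->R->F->L->H->refl->G->L'->H->R'->B->plug->B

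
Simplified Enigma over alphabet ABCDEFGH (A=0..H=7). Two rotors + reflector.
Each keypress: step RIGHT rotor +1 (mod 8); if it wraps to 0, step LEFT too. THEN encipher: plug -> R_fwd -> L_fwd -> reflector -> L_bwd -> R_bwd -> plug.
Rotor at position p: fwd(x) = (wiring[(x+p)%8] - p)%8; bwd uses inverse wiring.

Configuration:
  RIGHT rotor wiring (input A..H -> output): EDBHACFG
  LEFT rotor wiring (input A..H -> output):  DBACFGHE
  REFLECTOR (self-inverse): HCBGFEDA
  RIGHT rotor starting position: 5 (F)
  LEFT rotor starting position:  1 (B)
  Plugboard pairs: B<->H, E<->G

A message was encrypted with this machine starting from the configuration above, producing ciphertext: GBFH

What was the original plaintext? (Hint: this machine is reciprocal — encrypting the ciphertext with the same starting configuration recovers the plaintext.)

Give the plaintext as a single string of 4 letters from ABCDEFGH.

Char 1 ('G'): step: R->6, L=1; G->plug->E->R->D->L->E->refl->F->L'->E->R'->H->plug->B
Char 2 ('B'): step: R->7, L=1; B->plug->H->R->G->L->D->refl->G->L'->F->R'->B->plug->H
Char 3 ('F'): step: R->0, L->2 (L advanced); F->plug->F->R->C->L->D->refl->G->L'->A->R'->E->plug->G
Char 4 ('H'): step: R->1, L=2; H->plug->B->R->A->L->G->refl->D->L'->C->R'->A->plug->A

Answer: BHGA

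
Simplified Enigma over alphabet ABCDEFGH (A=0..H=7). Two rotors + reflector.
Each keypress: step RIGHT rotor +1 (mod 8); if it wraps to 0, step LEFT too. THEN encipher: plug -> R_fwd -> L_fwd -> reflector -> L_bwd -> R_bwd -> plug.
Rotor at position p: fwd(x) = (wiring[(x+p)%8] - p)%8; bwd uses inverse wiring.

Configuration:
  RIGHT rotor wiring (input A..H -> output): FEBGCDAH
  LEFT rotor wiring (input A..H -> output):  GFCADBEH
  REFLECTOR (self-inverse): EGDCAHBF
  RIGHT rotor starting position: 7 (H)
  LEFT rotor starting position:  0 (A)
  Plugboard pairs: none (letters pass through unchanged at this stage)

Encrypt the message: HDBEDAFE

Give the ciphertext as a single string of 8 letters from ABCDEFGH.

Answer: EGCCGGGD

Derivation:
Char 1 ('H'): step: R->0, L->1 (L advanced); H->plug->H->R->H->L->F->refl->H->L'->C->R'->E->plug->E
Char 2 ('D'): step: R->1, L=1; D->plug->D->R->B->L->B->refl->G->L'->G->R'->G->plug->G
Char 3 ('B'): step: R->2, L=1; B->plug->B->R->E->L->A->refl->E->L'->A->R'->C->plug->C
Char 4 ('E'): step: R->3, L=1; E->plug->E->R->E->L->A->refl->E->L'->A->R'->C->plug->C
Char 5 ('D'): step: R->4, L=1; D->plug->D->R->D->L->C->refl->D->L'->F->R'->G->plug->G
Char 6 ('A'): step: R->5, L=1; A->plug->A->R->G->L->G->refl->B->L'->B->R'->G->plug->G
Char 7 ('F'): step: R->6, L=1; F->plug->F->R->A->L->E->refl->A->L'->E->R'->G->plug->G
Char 8 ('E'): step: R->7, L=1; E->plug->E->R->H->L->F->refl->H->L'->C->R'->D->plug->D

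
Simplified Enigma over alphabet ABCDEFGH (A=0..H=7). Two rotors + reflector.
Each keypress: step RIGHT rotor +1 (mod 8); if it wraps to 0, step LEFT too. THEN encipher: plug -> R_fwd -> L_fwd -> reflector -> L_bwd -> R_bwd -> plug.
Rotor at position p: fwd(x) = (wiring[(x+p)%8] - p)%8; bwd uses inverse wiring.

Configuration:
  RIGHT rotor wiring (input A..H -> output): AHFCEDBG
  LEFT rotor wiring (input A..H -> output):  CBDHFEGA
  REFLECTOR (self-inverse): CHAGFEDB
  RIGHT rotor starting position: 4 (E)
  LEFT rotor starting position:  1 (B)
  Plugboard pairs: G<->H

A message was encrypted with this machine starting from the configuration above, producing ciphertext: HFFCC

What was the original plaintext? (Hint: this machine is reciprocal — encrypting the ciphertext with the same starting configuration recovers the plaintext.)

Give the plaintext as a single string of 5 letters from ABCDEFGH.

Answer: DCEDB

Derivation:
Char 1 ('H'): step: R->5, L=1; H->plug->G->R->F->L->F->refl->E->L'->D->R'->D->plug->D
Char 2 ('F'): step: R->6, L=1; F->plug->F->R->E->L->D->refl->G->L'->C->R'->C->plug->C
Char 3 ('F'): step: R->7, L=1; F->plug->F->R->F->L->F->refl->E->L'->D->R'->E->plug->E
Char 4 ('C'): step: R->0, L->2 (L advanced); C->plug->C->R->F->L->G->refl->D->L'->C->R'->D->plug->D
Char 5 ('C'): step: R->1, L=2; C->plug->C->R->B->L->F->refl->E->L'->E->R'->B->plug->B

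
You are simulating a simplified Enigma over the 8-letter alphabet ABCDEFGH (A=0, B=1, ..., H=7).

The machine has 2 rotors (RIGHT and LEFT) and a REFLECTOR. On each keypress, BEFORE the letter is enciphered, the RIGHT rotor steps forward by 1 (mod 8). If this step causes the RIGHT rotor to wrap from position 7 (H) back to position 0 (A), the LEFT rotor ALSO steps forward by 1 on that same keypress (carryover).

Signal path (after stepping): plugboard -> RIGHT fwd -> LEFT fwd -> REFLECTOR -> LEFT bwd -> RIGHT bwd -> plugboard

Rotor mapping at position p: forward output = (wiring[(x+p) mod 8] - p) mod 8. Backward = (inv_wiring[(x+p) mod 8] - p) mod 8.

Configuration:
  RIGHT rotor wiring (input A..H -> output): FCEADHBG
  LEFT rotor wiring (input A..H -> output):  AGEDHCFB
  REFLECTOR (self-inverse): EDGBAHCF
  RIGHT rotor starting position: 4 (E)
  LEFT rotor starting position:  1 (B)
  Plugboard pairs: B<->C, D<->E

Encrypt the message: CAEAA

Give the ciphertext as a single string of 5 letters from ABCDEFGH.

Answer: BFCCH

Derivation:
Char 1 ('C'): step: R->5, L=1; C->plug->B->R->E->L->B->refl->D->L'->B->R'->C->plug->B
Char 2 ('A'): step: R->6, L=1; A->plug->A->R->D->L->G->refl->C->L'->C->R'->F->plug->F
Char 3 ('E'): step: R->7, L=1; E->plug->D->R->F->L->E->refl->A->L'->G->R'->B->plug->C
Char 4 ('A'): step: R->0, L->2 (L advanced); A->plug->A->R->F->L->H->refl->F->L'->C->R'->B->plug->C
Char 5 ('A'): step: R->1, L=2; A->plug->A->R->B->L->B->refl->D->L'->E->R'->H->plug->H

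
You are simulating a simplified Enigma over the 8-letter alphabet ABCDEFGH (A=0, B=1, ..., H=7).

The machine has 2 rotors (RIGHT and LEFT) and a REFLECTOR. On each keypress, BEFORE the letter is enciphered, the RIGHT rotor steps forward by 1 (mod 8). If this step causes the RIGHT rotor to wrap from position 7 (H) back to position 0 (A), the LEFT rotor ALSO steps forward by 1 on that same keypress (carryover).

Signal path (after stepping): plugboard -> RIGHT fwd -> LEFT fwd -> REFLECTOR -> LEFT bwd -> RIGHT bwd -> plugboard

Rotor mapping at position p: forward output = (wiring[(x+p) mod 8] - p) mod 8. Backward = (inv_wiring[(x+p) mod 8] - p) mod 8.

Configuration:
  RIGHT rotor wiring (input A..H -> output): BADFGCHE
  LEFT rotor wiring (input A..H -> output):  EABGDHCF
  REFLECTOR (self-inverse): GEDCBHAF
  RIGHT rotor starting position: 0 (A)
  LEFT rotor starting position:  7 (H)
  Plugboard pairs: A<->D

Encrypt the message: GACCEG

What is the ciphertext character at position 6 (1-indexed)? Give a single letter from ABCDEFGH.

Char 1 ('G'): step: R->1, L=7; G->plug->G->R->D->L->C->refl->D->L'->H->R'->A->plug->D
Char 2 ('A'): step: R->2, L=7; A->plug->D->R->A->L->G->refl->A->L'->G->R'->H->plug->H
Char 3 ('C'): step: R->3, L=7; C->plug->C->R->H->L->D->refl->C->L'->D->R'->B->plug->B
Char 4 ('C'): step: R->4, L=7; C->plug->C->R->D->L->C->refl->D->L'->H->R'->G->plug->G
Char 5 ('E'): step: R->5, L=7; E->plug->E->R->D->L->C->refl->D->L'->H->R'->C->plug->C
Char 6 ('G'): step: R->6, L=7; G->plug->G->R->A->L->G->refl->A->L'->G->R'->B->plug->B

B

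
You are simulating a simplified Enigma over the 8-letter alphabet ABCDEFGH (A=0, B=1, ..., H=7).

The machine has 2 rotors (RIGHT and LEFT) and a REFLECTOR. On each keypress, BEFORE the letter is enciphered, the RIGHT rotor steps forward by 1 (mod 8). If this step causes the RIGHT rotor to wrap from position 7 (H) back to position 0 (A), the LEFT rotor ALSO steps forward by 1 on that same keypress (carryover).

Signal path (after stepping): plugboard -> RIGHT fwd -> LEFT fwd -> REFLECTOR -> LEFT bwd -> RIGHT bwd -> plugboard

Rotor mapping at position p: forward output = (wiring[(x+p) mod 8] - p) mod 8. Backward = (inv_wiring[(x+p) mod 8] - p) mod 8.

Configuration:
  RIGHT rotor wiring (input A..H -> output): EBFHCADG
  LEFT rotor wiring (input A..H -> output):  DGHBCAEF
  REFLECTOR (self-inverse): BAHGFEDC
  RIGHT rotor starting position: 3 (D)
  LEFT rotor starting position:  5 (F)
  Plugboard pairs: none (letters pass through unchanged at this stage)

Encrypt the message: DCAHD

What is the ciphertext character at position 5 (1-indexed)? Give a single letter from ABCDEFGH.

Char 1 ('D'): step: R->4, L=5; D->plug->D->R->C->L->A->refl->B->L'->E->R'->B->plug->B
Char 2 ('C'): step: R->5, L=5; C->plug->C->R->B->L->H->refl->C->L'->F->R'->H->plug->H
Char 3 ('A'): step: R->6, L=5; A->plug->A->R->F->L->C->refl->H->L'->B->R'->F->plug->F
Char 4 ('H'): step: R->7, L=5; H->plug->H->R->E->L->B->refl->A->L'->C->R'->C->plug->C
Char 5 ('D'): step: R->0, L->6 (L advanced); D->plug->D->R->H->L->C->refl->H->L'->B->R'->B->plug->B

B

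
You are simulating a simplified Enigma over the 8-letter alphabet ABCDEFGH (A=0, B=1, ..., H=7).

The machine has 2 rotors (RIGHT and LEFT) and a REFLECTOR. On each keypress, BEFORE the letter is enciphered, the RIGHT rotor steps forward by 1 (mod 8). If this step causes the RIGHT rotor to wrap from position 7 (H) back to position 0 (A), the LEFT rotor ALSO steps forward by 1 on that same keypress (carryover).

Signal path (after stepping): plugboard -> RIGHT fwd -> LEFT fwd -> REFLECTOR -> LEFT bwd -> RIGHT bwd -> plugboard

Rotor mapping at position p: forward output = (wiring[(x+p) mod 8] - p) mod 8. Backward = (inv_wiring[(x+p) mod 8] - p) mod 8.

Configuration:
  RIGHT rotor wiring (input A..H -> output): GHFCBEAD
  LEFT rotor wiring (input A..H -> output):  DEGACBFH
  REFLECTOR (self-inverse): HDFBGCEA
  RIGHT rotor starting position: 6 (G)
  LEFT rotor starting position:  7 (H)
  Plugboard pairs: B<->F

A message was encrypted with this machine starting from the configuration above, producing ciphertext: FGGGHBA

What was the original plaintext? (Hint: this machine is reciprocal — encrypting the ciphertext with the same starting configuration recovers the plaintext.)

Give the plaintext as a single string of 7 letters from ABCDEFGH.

Char 1 ('F'): step: R->7, L=7; F->plug->B->R->H->L->G->refl->E->L'->B->R'->H->plug->H
Char 2 ('G'): step: R->0, L->0 (L advanced); G->plug->G->R->A->L->D->refl->B->L'->F->R'->C->plug->C
Char 3 ('G'): step: R->1, L=0; G->plug->G->R->C->L->G->refl->E->L'->B->R'->C->plug->C
Char 4 ('G'): step: R->2, L=0; G->plug->G->R->E->L->C->refl->F->L'->G->R'->E->plug->E
Char 5 ('H'): step: R->3, L=0; H->plug->H->R->C->L->G->refl->E->L'->B->R'->C->plug->C
Char 6 ('B'): step: R->4, L=0; B->plug->F->R->D->L->A->refl->H->L'->H->R'->D->plug->D
Char 7 ('A'): step: R->5, L=0; A->plug->A->R->H->L->H->refl->A->L'->D->R'->B->plug->F

Answer: HCCECDF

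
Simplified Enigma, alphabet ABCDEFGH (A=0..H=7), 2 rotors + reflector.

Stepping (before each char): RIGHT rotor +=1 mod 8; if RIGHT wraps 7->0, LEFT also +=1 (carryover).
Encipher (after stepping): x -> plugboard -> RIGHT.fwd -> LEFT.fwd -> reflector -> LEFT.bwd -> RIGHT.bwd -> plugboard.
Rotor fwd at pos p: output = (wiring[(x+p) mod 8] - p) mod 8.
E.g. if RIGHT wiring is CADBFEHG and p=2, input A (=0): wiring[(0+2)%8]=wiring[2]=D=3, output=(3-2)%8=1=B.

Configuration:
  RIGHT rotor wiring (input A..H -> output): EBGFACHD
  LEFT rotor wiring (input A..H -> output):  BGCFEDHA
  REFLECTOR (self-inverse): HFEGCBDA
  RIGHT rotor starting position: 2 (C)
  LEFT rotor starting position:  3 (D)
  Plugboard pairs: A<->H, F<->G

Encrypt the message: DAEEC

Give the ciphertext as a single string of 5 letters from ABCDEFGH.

Char 1 ('D'): step: R->3, L=3; D->plug->D->R->E->L->F->refl->B->L'->B->R'->F->plug->G
Char 2 ('A'): step: R->4, L=3; A->plug->H->R->B->L->B->refl->F->L'->E->R'->A->plug->H
Char 3 ('E'): step: R->5, L=3; E->plug->E->R->E->L->F->refl->B->L'->B->R'->F->plug->G
Char 4 ('E'): step: R->6, L=3; E->plug->E->R->A->L->C->refl->E->L'->D->R'->D->plug->D
Char 5 ('C'): step: R->7, L=3; C->plug->C->R->C->L->A->refl->H->L'->H->R'->D->plug->D

Answer: GHGDD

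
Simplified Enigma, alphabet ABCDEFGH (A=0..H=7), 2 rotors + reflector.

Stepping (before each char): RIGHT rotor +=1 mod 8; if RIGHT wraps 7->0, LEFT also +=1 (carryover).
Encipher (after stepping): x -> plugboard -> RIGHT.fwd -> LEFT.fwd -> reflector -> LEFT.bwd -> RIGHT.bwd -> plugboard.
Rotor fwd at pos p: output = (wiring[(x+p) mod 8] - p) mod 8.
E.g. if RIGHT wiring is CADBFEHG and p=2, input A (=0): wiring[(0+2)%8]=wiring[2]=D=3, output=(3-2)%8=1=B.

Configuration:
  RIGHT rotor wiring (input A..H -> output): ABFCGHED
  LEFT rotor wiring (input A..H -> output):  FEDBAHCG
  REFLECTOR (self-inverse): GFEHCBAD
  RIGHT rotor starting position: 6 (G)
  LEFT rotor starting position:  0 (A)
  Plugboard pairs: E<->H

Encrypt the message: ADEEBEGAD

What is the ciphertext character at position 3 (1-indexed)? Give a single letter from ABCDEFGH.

Char 1 ('A'): step: R->7, L=0; A->plug->A->R->E->L->A->refl->G->L'->H->R'->F->plug->F
Char 2 ('D'): step: R->0, L->1 (L advanced); D->plug->D->R->C->L->A->refl->G->L'->E->R'->G->plug->G
Char 3 ('E'): step: R->1, L=1; E->plug->H->R->H->L->E->refl->C->L'->B->R'->C->plug->C

C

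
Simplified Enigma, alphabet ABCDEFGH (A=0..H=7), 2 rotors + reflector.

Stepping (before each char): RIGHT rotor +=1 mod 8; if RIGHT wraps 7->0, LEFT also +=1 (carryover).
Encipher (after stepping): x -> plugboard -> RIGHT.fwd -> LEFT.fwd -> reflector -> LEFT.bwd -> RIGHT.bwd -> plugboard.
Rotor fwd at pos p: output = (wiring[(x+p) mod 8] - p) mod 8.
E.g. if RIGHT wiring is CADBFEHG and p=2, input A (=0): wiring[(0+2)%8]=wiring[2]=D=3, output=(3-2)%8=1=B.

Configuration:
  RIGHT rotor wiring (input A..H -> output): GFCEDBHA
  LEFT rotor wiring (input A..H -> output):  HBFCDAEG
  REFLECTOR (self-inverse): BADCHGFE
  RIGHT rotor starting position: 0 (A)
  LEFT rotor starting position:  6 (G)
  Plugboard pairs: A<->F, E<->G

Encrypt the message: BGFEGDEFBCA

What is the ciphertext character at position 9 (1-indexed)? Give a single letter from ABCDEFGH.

Char 1 ('B'): step: R->1, L=6; B->plug->B->R->B->L->A->refl->B->L'->C->R'->D->plug->D
Char 2 ('G'): step: R->2, L=6; G->plug->E->R->F->L->E->refl->H->L'->E->R'->G->plug->E
Char 3 ('F'): step: R->3, L=6; F->plug->A->R->B->L->A->refl->B->L'->C->R'->G->plug->E
Char 4 ('E'): step: R->4, L=6; E->plug->G->R->G->L->F->refl->G->L'->A->R'->H->plug->H
Char 5 ('G'): step: R->5, L=6; G->plug->E->R->A->L->G->refl->F->L'->G->R'->H->plug->H
Char 6 ('D'): step: R->6, L=6; D->plug->D->R->H->L->C->refl->D->L'->D->R'->H->plug->H
Char 7 ('E'): step: R->7, L=6; E->plug->G->R->C->L->B->refl->A->L'->B->R'->A->plug->F
Char 8 ('F'): step: R->0, L->7 (L advanced); F->plug->A->R->G->L->B->refl->A->L'->B->R'->F->plug->A
Char 9 ('B'): step: R->1, L=7; B->plug->B->R->B->L->A->refl->B->L'->G->R'->F->plug->A

A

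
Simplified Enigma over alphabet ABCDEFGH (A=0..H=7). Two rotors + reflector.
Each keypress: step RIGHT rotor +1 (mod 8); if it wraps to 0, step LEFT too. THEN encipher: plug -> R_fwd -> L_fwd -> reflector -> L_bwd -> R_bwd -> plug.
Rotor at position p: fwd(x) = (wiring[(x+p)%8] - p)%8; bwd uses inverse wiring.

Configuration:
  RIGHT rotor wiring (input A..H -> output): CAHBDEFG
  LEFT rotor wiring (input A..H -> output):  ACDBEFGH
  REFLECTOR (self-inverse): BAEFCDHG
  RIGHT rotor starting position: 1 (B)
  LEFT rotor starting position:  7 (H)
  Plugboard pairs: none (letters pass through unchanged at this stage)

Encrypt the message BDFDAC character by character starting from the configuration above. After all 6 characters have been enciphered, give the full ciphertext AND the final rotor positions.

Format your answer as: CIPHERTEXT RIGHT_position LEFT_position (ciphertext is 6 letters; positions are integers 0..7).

Char 1 ('B'): step: R->2, L=7; B->plug->B->R->H->L->H->refl->G->L'->G->R'->H->plug->H
Char 2 ('D'): step: R->3, L=7; D->plug->D->R->C->L->D->refl->F->L'->F->R'->G->plug->G
Char 3 ('F'): step: R->4, L=7; F->plug->F->R->E->L->C->refl->E->L'->D->R'->G->plug->G
Char 4 ('D'): step: R->5, L=7; D->plug->D->R->F->L->F->refl->D->L'->C->R'->F->plug->F
Char 5 ('A'): step: R->6, L=7; A->plug->A->R->H->L->H->refl->G->L'->G->R'->H->plug->H
Char 6 ('C'): step: R->7, L=7; C->plug->C->R->B->L->B->refl->A->L'->A->R'->D->plug->D
Final: ciphertext=HGGFHD, RIGHT=7, LEFT=7

Answer: HGGFHD 7 7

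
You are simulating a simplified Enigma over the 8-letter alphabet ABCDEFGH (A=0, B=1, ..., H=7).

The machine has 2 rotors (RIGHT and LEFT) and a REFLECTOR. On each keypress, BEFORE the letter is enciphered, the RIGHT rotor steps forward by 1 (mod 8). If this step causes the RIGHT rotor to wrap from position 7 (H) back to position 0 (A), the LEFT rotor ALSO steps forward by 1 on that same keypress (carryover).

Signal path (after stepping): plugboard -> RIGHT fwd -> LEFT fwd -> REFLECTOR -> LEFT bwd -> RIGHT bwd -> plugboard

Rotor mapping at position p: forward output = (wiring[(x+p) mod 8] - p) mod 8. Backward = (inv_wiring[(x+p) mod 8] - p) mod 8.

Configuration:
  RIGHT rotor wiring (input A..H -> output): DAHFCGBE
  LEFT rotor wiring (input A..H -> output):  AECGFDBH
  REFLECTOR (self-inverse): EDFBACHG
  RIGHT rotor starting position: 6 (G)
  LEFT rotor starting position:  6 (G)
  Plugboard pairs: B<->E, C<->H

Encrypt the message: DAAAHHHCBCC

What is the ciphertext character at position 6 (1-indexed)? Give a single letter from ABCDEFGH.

Char 1 ('D'): step: R->7, L=6; D->plug->D->R->A->L->D->refl->B->L'->B->R'->C->plug->H
Char 2 ('A'): step: R->0, L->7 (L advanced); A->plug->A->R->D->L->D->refl->B->L'->B->R'->G->plug->G
Char 3 ('A'): step: R->1, L=7; A->plug->A->R->H->L->C->refl->F->L'->C->R'->H->plug->C
Char 4 ('A'): step: R->2, L=7; A->plug->A->R->F->L->G->refl->H->L'->E->R'->D->plug->D
Char 5 ('H'): step: R->3, L=7; H->plug->C->R->D->L->D->refl->B->L'->B->R'->E->plug->B
Char 6 ('H'): step: R->4, L=7; H->plug->C->R->F->L->G->refl->H->L'->E->R'->F->plug->F

F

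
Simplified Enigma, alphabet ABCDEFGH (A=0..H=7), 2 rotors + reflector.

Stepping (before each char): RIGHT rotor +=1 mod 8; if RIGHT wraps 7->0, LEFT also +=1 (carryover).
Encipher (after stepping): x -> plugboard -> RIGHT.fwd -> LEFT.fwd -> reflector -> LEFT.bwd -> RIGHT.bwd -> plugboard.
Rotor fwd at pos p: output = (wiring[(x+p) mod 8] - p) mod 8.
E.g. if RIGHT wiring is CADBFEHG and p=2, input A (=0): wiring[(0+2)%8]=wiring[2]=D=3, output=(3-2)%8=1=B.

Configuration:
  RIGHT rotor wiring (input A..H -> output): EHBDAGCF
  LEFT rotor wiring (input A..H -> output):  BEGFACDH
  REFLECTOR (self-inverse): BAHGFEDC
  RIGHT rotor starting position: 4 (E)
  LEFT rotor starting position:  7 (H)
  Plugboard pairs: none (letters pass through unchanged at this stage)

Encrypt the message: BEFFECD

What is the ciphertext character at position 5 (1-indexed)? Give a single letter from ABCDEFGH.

Char 1 ('B'): step: R->5, L=7; B->plug->B->R->F->L->B->refl->A->L'->A->R'->C->plug->C
Char 2 ('E'): step: R->6, L=7; E->plug->E->R->D->L->H->refl->C->L'->B->R'->D->plug->D
Char 3 ('F'): step: R->7, L=7; F->plug->F->R->B->L->C->refl->H->L'->D->R'->H->plug->H
Char 4 ('F'): step: R->0, L->0 (L advanced); F->plug->F->R->G->L->D->refl->G->L'->C->R'->G->plug->G
Char 5 ('E'): step: R->1, L=0; E->plug->E->R->F->L->C->refl->H->L'->H->R'->D->plug->D

D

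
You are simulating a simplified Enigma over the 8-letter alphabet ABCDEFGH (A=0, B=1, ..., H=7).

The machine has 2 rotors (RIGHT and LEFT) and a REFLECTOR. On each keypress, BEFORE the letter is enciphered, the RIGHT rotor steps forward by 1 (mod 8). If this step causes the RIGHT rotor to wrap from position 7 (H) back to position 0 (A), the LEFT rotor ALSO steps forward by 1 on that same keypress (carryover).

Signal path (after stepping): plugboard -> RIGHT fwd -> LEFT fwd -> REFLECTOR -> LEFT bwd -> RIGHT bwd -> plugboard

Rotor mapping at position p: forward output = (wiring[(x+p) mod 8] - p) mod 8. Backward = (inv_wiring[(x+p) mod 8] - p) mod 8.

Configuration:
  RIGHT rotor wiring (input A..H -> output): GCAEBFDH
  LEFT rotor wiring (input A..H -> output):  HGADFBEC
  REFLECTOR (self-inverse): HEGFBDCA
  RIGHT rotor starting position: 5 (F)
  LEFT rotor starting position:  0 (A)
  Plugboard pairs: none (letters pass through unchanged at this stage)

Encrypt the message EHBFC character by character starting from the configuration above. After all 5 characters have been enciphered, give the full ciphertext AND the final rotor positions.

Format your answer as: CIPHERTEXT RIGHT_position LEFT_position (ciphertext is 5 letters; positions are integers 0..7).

Char 1 ('E'): step: R->6, L=0; E->plug->E->R->C->L->A->refl->H->L'->A->R'->C->plug->C
Char 2 ('H'): step: R->7, L=0; H->plug->H->R->E->L->F->refl->D->L'->D->R'->C->plug->C
Char 3 ('B'): step: R->0, L->1 (L advanced); B->plug->B->R->C->L->C->refl->G->L'->H->R'->H->plug->H
Char 4 ('F'): step: R->1, L=1; F->plug->F->R->C->L->C->refl->G->L'->H->R'->B->plug->B
Char 5 ('C'): step: R->2, L=1; C->plug->C->R->H->L->G->refl->C->L'->C->R'->B->plug->B
Final: ciphertext=CCHBB, RIGHT=2, LEFT=1

Answer: CCHBB 2 1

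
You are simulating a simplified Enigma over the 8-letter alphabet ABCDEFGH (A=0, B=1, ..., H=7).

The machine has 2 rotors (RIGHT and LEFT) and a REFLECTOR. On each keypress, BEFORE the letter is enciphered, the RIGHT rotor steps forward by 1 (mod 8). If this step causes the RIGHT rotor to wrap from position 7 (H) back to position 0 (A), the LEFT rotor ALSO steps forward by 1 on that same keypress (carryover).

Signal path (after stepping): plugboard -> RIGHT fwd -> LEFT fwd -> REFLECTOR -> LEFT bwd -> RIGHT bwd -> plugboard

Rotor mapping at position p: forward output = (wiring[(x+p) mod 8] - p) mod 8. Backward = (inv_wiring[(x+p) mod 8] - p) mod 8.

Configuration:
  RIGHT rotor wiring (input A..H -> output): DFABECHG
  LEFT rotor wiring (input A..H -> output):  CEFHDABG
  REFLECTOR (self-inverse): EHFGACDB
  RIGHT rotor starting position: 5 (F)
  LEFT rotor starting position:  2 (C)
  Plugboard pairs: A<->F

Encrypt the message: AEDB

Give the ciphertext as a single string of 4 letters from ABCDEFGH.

Answer: BBCH

Derivation:
Char 1 ('A'): step: R->6, L=2; A->plug->F->R->D->L->G->refl->D->L'->A->R'->B->plug->B
Char 2 ('E'): step: R->7, L=2; E->plug->E->R->C->L->B->refl->H->L'->E->R'->B->plug->B
Char 3 ('D'): step: R->0, L->3 (L advanced); D->plug->D->R->B->L->A->refl->E->L'->A->R'->C->plug->C
Char 4 ('B'): step: R->1, L=3; B->plug->B->R->H->L->C->refl->F->L'->C->R'->H->plug->H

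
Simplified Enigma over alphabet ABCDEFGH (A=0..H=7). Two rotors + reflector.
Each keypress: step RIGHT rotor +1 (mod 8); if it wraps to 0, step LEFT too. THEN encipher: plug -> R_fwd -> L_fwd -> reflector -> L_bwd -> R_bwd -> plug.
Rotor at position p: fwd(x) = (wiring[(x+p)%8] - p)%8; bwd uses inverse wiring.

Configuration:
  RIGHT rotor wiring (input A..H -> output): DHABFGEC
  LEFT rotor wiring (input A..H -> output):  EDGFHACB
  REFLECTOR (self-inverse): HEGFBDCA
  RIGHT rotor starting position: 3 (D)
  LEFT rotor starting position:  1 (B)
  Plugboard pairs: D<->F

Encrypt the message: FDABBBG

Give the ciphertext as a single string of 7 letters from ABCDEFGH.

Answer: GHBDCCE

Derivation:
Char 1 ('F'): step: R->4, L=1; F->plug->D->R->G->L->A->refl->H->L'->E->R'->G->plug->G
Char 2 ('D'): step: R->5, L=1; D->plug->F->R->D->L->G->refl->C->L'->A->R'->H->plug->H
Char 3 ('A'): step: R->6, L=1; A->plug->A->R->G->L->A->refl->H->L'->E->R'->B->plug->B
Char 4 ('B'): step: R->7, L=1; B->plug->B->R->E->L->H->refl->A->L'->G->R'->F->plug->D
Char 5 ('B'): step: R->0, L->2 (L advanced); B->plug->B->R->H->L->B->refl->E->L'->A->R'->C->plug->C
Char 6 ('B'): step: R->1, L=2; B->plug->B->R->H->L->B->refl->E->L'->A->R'->C->plug->C
Char 7 ('G'): step: R->2, L=2; G->plug->G->R->B->L->D->refl->F->L'->C->R'->E->plug->E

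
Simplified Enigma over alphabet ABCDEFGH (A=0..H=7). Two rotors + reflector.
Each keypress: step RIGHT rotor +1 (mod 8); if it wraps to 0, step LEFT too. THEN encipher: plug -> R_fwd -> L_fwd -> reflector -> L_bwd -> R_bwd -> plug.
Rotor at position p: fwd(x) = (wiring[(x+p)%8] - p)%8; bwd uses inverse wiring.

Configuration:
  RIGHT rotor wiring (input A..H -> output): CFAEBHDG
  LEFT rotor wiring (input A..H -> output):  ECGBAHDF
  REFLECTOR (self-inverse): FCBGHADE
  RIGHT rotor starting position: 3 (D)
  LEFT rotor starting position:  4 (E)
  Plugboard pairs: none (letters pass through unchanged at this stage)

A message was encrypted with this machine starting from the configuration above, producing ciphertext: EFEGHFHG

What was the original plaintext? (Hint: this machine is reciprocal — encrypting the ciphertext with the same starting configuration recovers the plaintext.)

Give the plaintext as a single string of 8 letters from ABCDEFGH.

Answer: BBBFGAAC

Derivation:
Char 1 ('E'): step: R->4, L=4; E->plug->E->R->G->L->C->refl->B->L'->D->R'->B->plug->B
Char 2 ('F'): step: R->5, L=4; F->plug->F->R->D->L->B->refl->C->L'->G->R'->B->plug->B
Char 3 ('E'): step: R->6, L=4; E->plug->E->R->C->L->H->refl->E->L'->A->R'->B->plug->B
Char 4 ('G'): step: R->7, L=4; G->plug->G->R->A->L->E->refl->H->L'->C->R'->F->plug->F
Char 5 ('H'): step: R->0, L->5 (L advanced); H->plug->H->R->G->L->E->refl->H->L'->D->R'->G->plug->G
Char 6 ('F'): step: R->1, L=5; F->plug->F->R->C->L->A->refl->F->L'->E->R'->A->plug->A
Char 7 ('H'): step: R->2, L=5; H->plug->H->R->D->L->H->refl->E->L'->G->R'->A->plug->A
Char 8 ('G'): step: R->3, L=5; G->plug->G->R->C->L->A->refl->F->L'->E->R'->C->plug->C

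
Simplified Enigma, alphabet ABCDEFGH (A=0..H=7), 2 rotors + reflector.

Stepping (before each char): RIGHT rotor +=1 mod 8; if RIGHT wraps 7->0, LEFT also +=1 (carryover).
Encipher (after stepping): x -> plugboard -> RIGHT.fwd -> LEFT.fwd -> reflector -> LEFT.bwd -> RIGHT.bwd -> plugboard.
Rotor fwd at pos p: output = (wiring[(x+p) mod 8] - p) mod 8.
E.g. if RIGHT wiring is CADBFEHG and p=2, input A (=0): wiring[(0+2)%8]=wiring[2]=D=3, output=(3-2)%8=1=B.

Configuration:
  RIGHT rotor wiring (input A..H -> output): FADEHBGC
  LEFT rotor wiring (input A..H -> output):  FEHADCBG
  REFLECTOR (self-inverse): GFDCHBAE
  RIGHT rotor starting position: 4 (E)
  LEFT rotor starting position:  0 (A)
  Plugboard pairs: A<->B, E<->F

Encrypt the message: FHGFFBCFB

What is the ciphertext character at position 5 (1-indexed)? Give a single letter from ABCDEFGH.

Char 1 ('F'): step: R->5, L=0; F->plug->E->R->D->L->A->refl->G->L'->H->R'->G->plug->G
Char 2 ('H'): step: R->6, L=0; H->plug->H->R->D->L->A->refl->G->L'->H->R'->C->plug->C
Char 3 ('G'): step: R->7, L=0; G->plug->G->R->C->L->H->refl->E->L'->B->R'->C->plug->C
Char 4 ('F'): step: R->0, L->1 (L advanced); F->plug->E->R->H->L->E->refl->H->L'->C->R'->H->plug->H
Char 5 ('F'): step: R->1, L=1; F->plug->E->R->A->L->D->refl->C->L'->D->R'->C->plug->C

C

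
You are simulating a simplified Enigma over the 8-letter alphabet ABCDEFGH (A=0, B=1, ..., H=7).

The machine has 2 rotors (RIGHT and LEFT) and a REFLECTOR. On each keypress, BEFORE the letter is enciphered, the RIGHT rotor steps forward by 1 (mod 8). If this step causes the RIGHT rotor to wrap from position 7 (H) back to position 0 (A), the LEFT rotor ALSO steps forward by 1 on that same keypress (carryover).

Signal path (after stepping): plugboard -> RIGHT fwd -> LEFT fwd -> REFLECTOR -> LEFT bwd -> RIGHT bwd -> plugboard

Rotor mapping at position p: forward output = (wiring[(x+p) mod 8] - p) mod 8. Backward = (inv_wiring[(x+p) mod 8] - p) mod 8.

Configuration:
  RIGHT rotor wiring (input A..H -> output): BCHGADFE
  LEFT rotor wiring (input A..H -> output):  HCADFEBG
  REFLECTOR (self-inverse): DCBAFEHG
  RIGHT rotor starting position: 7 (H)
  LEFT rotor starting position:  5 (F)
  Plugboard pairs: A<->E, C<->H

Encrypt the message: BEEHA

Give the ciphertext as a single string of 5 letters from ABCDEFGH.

Answer: CCAAG

Derivation:
Char 1 ('B'): step: R->0, L->6 (L advanced); B->plug->B->R->C->L->B->refl->C->L'->E->R'->H->plug->C
Char 2 ('E'): step: R->1, L=6; E->plug->A->R->B->L->A->refl->D->L'->A->R'->H->plug->C
Char 3 ('E'): step: R->2, L=6; E->plug->A->R->F->L->F->refl->E->L'->D->R'->E->plug->A
Char 4 ('H'): step: R->3, L=6; H->plug->C->R->A->L->D->refl->A->L'->B->R'->E->plug->A
Char 5 ('A'): step: R->4, L=6; A->plug->E->R->F->L->F->refl->E->L'->D->R'->G->plug->G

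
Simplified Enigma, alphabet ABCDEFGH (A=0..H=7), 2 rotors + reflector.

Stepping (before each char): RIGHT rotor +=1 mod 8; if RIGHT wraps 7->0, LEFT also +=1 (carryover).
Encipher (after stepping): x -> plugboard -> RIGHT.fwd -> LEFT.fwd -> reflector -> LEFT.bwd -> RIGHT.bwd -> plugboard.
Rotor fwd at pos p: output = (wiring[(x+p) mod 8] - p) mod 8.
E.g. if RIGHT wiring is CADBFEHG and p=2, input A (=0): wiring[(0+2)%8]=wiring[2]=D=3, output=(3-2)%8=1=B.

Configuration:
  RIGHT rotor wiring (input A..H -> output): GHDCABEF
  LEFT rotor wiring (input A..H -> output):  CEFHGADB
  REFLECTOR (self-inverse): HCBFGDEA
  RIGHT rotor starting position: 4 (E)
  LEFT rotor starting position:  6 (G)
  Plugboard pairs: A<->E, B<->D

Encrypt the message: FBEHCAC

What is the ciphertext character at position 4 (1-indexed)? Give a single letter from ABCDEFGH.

Char 1 ('F'): step: R->5, L=6; F->plug->F->R->G->L->A->refl->H->L'->E->R'->A->plug->E
Char 2 ('B'): step: R->6, L=6; B->plug->D->R->B->L->D->refl->F->L'->A->R'->C->plug->C
Char 3 ('E'): step: R->7, L=6; E->plug->A->R->G->L->A->refl->H->L'->E->R'->D->plug->B
Char 4 ('H'): step: R->0, L->7 (L advanced); H->plug->H->R->F->L->H->refl->A->L'->E->R'->G->plug->G

G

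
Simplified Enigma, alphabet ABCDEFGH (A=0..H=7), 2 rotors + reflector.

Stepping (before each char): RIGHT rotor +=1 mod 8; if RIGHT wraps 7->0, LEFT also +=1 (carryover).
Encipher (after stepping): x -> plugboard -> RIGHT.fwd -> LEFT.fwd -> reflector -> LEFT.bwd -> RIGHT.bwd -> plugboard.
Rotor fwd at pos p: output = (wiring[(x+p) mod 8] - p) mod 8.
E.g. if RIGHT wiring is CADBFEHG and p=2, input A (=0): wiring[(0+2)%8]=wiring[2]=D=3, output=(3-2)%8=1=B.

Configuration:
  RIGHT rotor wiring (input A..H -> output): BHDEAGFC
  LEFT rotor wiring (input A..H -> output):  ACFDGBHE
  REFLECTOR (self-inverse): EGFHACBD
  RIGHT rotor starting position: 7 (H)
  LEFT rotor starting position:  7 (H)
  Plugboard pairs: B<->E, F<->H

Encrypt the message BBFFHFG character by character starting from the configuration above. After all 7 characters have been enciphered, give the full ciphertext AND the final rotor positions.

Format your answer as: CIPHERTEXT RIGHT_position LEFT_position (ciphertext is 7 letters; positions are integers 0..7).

Answer: EHDBDHD 6 0

Derivation:
Char 1 ('B'): step: R->0, L->0 (L advanced); B->plug->E->R->A->L->A->refl->E->L'->H->R'->B->plug->E
Char 2 ('B'): step: R->1, L=0; B->plug->E->R->F->L->B->refl->G->L'->E->R'->F->plug->H
Char 3 ('F'): step: R->2, L=0; F->plug->H->R->F->L->B->refl->G->L'->E->R'->D->plug->D
Char 4 ('F'): step: R->3, L=0; F->plug->H->R->A->L->A->refl->E->L'->H->R'->E->plug->B
Char 5 ('H'): step: R->4, L=0; H->plug->F->R->D->L->D->refl->H->L'->G->R'->D->plug->D
Char 6 ('F'): step: R->5, L=0; F->plug->H->R->D->L->D->refl->H->L'->G->R'->F->plug->H
Char 7 ('G'): step: R->6, L=0; G->plug->G->R->C->L->F->refl->C->L'->B->R'->D->plug->D
Final: ciphertext=EHDBDHD, RIGHT=6, LEFT=0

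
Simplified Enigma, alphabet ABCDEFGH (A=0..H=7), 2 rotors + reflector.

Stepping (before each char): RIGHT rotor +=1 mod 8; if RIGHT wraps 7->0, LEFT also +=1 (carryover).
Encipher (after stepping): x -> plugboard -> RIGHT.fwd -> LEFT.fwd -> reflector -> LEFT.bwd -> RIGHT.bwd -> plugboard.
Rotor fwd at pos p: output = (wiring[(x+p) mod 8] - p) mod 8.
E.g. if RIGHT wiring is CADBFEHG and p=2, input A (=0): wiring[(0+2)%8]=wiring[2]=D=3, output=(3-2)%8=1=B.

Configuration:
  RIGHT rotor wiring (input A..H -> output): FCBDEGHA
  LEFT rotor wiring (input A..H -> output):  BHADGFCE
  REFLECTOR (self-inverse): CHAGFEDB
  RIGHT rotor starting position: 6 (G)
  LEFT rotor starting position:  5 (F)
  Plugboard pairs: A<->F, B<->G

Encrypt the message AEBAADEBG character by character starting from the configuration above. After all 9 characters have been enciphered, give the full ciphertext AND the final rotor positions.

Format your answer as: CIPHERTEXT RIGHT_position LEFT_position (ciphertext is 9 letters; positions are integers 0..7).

Answer: GADDGADDE 7 6

Derivation:
Char 1 ('A'): step: R->7, L=5; A->plug->F->R->F->L->D->refl->G->L'->G->R'->B->plug->G
Char 2 ('E'): step: R->0, L->6 (L advanced); E->plug->E->R->E->L->C->refl->A->L'->G->R'->F->plug->A
Char 3 ('B'): step: R->1, L=6; B->plug->G->R->H->L->H->refl->B->L'->D->R'->D->plug->D
Char 4 ('A'): step: R->2, L=6; A->plug->F->R->G->L->A->refl->C->L'->E->R'->D->plug->D
Char 5 ('A'): step: R->3, L=6; A->plug->F->R->C->L->D->refl->G->L'->B->R'->B->plug->G
Char 6 ('D'): step: R->4, L=6; D->plug->D->R->E->L->C->refl->A->L'->G->R'->F->plug->A
Char 7 ('E'): step: R->5, L=6; E->plug->E->R->F->L->F->refl->E->L'->A->R'->D->plug->D
Char 8 ('B'): step: R->6, L=6; B->plug->G->R->G->L->A->refl->C->L'->E->R'->D->plug->D
Char 9 ('G'): step: R->7, L=6; G->plug->B->R->G->L->A->refl->C->L'->E->R'->E->plug->E
Final: ciphertext=GADDGADDE, RIGHT=7, LEFT=6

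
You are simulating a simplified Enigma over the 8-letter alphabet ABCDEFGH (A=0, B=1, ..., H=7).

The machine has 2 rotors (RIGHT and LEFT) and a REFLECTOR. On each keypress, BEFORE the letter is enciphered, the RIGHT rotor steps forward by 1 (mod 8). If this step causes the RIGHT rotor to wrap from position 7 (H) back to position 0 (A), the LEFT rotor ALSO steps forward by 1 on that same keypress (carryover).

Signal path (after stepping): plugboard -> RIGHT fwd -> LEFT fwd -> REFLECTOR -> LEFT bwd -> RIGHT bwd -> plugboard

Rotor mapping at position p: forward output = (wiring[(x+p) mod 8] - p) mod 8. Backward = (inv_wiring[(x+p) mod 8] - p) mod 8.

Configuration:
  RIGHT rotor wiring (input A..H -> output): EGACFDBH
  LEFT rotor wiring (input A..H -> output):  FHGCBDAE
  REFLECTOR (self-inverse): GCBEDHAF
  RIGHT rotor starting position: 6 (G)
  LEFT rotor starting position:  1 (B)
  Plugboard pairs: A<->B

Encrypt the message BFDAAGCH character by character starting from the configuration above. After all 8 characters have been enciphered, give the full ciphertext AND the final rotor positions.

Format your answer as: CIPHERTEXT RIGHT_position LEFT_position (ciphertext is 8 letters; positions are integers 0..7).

Char 1 ('B'): step: R->7, L=1; B->plug->A->R->A->L->G->refl->A->L'->D->R'->E->plug->E
Char 2 ('F'): step: R->0, L->2 (L advanced); F->plug->F->R->D->L->B->refl->C->L'->F->R'->E->plug->E
Char 3 ('D'): step: R->1, L=2; D->plug->D->R->E->L->G->refl->A->L'->B->R'->C->plug->C
Char 4 ('A'): step: R->2, L=2; A->plug->B->R->A->L->E->refl->D->L'->G->R'->A->plug->B
Char 5 ('A'): step: R->3, L=2; A->plug->B->R->C->L->H->refl->F->L'->H->R'->A->plug->B
Char 6 ('G'): step: R->4, L=2; G->plug->G->R->E->L->G->refl->A->L'->B->R'->A->plug->B
Char 7 ('C'): step: R->5, L=2; C->plug->C->R->C->L->H->refl->F->L'->H->R'->D->plug->D
Char 8 ('H'): step: R->6, L=2; H->plug->H->R->F->L->C->refl->B->L'->D->R'->A->plug->B
Final: ciphertext=EECBBBDB, RIGHT=6, LEFT=2

Answer: EECBBBDB 6 2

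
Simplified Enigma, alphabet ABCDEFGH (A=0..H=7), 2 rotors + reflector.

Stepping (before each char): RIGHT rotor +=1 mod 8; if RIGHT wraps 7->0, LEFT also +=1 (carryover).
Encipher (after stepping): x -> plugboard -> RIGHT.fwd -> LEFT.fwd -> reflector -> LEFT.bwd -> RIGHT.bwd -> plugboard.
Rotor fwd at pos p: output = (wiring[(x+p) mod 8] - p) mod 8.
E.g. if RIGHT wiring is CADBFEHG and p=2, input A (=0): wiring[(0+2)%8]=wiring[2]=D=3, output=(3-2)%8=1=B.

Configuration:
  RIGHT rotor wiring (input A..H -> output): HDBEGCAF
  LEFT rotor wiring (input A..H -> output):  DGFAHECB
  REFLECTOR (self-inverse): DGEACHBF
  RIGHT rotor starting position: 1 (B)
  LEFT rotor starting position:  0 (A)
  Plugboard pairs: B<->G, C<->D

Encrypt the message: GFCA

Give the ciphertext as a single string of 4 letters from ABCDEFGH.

Char 1 ('G'): step: R->2, L=0; G->plug->B->R->C->L->F->refl->H->L'->E->R'->C->plug->D
Char 2 ('F'): step: R->3, L=0; F->plug->F->R->E->L->H->refl->F->L'->C->R'->E->plug->E
Char 3 ('C'): step: R->4, L=0; C->plug->D->R->B->L->G->refl->B->L'->H->R'->F->plug->F
Char 4 ('A'): step: R->5, L=0; A->plug->A->R->F->L->E->refl->C->L'->G->R'->E->plug->E

Answer: DEFE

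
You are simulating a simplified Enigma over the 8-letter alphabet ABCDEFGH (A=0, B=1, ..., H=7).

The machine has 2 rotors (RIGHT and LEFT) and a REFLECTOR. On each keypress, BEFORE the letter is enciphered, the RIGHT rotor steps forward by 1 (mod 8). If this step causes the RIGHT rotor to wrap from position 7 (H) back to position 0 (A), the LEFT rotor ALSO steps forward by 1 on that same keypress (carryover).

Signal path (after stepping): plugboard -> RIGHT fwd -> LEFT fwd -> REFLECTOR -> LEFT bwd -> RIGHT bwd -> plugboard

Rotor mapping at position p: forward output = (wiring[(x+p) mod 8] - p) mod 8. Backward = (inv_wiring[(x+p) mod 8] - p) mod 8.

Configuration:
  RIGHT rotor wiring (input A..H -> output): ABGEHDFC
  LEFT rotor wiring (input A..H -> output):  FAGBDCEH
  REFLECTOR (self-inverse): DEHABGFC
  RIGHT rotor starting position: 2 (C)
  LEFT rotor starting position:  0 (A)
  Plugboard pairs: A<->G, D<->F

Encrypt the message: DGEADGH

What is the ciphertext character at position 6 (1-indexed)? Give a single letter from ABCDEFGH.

Char 1 ('D'): step: R->3, L=0; D->plug->F->R->F->L->C->refl->H->L'->H->R'->E->plug->E
Char 2 ('G'): step: R->4, L=0; G->plug->A->R->D->L->B->refl->E->L'->G->R'->D->plug->F
Char 3 ('E'): step: R->5, L=0; E->plug->E->R->E->L->D->refl->A->L'->B->R'->F->plug->D
Char 4 ('A'): step: R->6, L=0; A->plug->G->R->B->L->A->refl->D->L'->E->R'->B->plug->B
Char 5 ('D'): step: R->7, L=0; D->plug->F->R->A->L->F->refl->G->L'->C->R'->C->plug->C
Char 6 ('G'): step: R->0, L->1 (L advanced); G->plug->A->R->A->L->H->refl->C->L'->D->R'->F->plug->D

D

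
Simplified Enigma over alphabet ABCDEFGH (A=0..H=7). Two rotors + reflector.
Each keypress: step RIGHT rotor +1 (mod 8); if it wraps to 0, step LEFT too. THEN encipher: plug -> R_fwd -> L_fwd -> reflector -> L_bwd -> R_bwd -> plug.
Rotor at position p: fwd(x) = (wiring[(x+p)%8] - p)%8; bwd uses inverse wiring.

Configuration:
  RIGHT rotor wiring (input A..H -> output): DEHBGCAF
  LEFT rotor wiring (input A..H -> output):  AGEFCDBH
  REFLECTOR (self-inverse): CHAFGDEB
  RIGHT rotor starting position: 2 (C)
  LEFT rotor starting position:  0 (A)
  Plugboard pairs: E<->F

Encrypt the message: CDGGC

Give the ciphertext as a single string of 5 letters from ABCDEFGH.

Answer: AACHG

Derivation:
Char 1 ('C'): step: R->3, L=0; C->plug->C->R->H->L->H->refl->B->L'->G->R'->A->plug->A
Char 2 ('D'): step: R->4, L=0; D->plug->D->R->B->L->G->refl->E->L'->C->R'->A->plug->A
Char 3 ('G'): step: R->5, L=0; G->plug->G->R->E->L->C->refl->A->L'->A->R'->C->plug->C
Char 4 ('G'): step: R->6, L=0; G->plug->G->R->A->L->A->refl->C->L'->E->R'->H->plug->H
Char 5 ('C'): step: R->7, L=0; C->plug->C->R->F->L->D->refl->F->L'->D->R'->G->plug->G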